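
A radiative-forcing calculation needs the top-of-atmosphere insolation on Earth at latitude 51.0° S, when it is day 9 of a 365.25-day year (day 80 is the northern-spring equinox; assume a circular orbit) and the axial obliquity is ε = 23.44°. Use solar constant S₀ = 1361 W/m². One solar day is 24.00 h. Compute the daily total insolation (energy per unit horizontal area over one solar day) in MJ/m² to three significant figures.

Solar longitude: λ_s = 360° × (9 − 80)/365.25 = -69.979°, i.e. -69.979° + 360° = 290.021°.
sin δ = sin 23.44° × sin 290.021° = -0.37375, so δ = -21.947°.
cos H₀ = −tan(-51.0°) tan(-21.947°) = -0.4976, H₀ = 2.0916 rad.
Bracket: H₀ sin φ sin δ + cos φ cos δ sin H₀ = 2.0916×-0.77715×-0.37375 + 0.62932×0.92753×0.86740 = 0.607526 + 0.506313 = 1.113839.
Q̄ = (S₀/π) × [bracket] = (1361/π) × 1.113839 = 482.54 W/m².
Daily total = Q̄ × 24.00 h × 3600 s/h = 482.54 × 24.00 × 3600 / 10⁶ = 41.69 MJ/m².

41.7 MJ/m²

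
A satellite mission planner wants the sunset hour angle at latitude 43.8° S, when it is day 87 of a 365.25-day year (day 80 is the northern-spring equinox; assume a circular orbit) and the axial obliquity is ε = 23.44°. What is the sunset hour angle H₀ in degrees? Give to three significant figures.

Solar longitude: λ_s = 360° × (87 − 80)/365.25 = 6.899°.
sin δ = sin 23.44° × sin 6.899° = 0.04778, so δ = +2.739°.
cos H₀ = −tan φ · tan δ = −tan(-43.8°) × tan(+2.739°) = 0.0459, so H₀ = 1.5249 rad = 87.37°.

H₀ = 87.4°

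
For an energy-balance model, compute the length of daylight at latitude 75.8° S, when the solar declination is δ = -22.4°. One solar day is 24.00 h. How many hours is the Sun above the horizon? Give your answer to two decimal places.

Sunrise equation: cos h₀ = −tan ϕ · tan δ = -1.6289 ≤ −1, so the Sun never sets (polar day) and h₀ = π.
Daylight = 2h₀/(2π) × 24.00 h = (3.1416/π) × 24.00 = 24.00 h.

24.00 h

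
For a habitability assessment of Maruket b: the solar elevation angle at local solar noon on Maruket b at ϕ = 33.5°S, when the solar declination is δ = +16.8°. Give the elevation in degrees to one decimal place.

39.7°

At local noon the hour angle is zero, so the zenith angle equals |ϕ − δ| = |-33.5° − (+16.800°)| = 50.300°.
Elevation = 90° − 50.300° = 39.7°.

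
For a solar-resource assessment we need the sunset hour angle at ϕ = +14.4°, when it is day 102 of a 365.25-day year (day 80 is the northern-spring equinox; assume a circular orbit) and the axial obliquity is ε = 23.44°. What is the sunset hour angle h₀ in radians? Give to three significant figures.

h₀ = 1.61 rad

Solar longitude: L_s = 360° × (102 − 80)/365.25 = 21.684°.
sin δ = sin 23.44° × sin 21.684° = 0.14698, so δ = +8.452°.
cos h₀ = −tan ϕ · tan δ = −tan(+14.4°) × tan(+8.452°) = -0.0382, so h₀ = 1.6090 rad = 92.19°.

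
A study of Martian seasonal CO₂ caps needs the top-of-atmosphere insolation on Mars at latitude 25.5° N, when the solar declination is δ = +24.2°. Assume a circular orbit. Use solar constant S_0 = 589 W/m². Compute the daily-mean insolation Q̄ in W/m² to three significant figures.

Q̄ ≈ 210 W/m²

cos h₀ = −tan(+25.5°) tan(+24.200°) = -0.2144, h₀ = 1.7868 rad.
Bracket: h₀ sin ϕ sin δ + cos ϕ cos δ sin h₀ = 1.7868×0.43051×0.40992 + 0.90259×0.91212×0.97675 = 0.315325 + 0.804129 = 1.119454.
Q̄ = (S_0/π) × [bracket] = (589/π) × 1.119454 = 209.9 W/m².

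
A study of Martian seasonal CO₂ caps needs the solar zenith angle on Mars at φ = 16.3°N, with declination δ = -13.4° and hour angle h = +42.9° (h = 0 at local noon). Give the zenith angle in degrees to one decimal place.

θ_z = 51.8°

cos θ_z = sin φ sin δ + cos φ cos δ cos h = -0.065044 + 0.683957 = 0.618913.
θ_z = arccos(0.618913) = 51.8°.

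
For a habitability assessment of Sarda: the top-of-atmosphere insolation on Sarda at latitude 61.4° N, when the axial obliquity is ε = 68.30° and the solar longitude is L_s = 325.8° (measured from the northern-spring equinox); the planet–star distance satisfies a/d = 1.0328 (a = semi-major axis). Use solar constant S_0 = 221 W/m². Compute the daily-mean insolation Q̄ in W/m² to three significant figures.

Solar declination: sin δ = sin ε · sin L_s = sin 68.30° × sin 325.8° = -0.52225, so δ = -31.483°.
cos h₀ = −tan(+61.4°) tan(-31.483°) = 1.1232 ≥ 1 ⇒ polar night, h₀ = 0 and Q̄ = 0.
Inverse-square distance factor (a/d)² = 1.0328² = 1.066676.

Q̄ ≈ 0.00 W/m²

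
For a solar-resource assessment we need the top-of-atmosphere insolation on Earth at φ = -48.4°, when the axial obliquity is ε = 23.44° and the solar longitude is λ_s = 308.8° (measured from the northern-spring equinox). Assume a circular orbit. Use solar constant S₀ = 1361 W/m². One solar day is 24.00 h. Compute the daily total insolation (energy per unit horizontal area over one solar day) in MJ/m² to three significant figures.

Solar declination: sin δ = sin ε · sin λ_s = sin 23.44° × sin 308.8° = -0.31001, so δ = -18.060°.
cos H₀ = −tan(-48.4°) tan(-18.060°) = -0.3673, H₀ = 1.9469 rad.
Bracket: H₀ sin φ sin δ + cos φ cos δ sin H₀ = 1.9469×-0.74780×-0.31001 + 0.66393×0.95073×0.93011 = 0.451341 + 0.587102 = 1.038443.
Q̄ = (S₀/π) × [bracket] = (1361/π) × 1.038443 = 449.87 W/m².
Daily total = Q̄ × 24.00 h × 3600 s/h = 449.87 × 24.00 × 3600 / 10⁶ = 38.87 MJ/m².

38.9 MJ/m²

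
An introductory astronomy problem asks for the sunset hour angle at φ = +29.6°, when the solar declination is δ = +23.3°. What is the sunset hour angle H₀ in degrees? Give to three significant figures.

H₀ = 104°

cos H₀ = −tan φ · tan δ = −tan(+29.6°) × tan(+23.300°) = -0.2447, so H₀ = 1.8180 rad = 104.16°.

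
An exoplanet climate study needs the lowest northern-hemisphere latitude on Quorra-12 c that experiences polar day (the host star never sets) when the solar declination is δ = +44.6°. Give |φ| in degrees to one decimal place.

|φ| = 45.4°

Polar day requires cos H₀ = −tan φ tan δ ≤ −1, i.e. tan φ tan δ ≥ 1.
The boundary is |tan φ| · |tan δ| = 1, so |φ| = 90° − |δ| = 90° − 44.6° = 45.4° in the northern hemisphere.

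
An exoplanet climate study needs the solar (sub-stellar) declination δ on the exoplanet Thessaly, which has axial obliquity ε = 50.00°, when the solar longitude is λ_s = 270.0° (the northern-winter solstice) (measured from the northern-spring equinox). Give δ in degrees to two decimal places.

sin δ = sin ε · sin λ_s = sin 50.00° × sin 270.0° = -0.766044.
δ = arcsin(-0.766044) = -50.00°.

δ = -50.00°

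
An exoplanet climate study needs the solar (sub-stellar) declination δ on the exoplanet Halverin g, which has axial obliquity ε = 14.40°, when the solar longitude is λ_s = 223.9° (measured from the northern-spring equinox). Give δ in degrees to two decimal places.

δ = -9.93°

sin δ = sin ε · sin λ_s = sin 14.40° × sin 223.9° = -0.172442.
δ = arcsin(-0.172442) = -9.93°.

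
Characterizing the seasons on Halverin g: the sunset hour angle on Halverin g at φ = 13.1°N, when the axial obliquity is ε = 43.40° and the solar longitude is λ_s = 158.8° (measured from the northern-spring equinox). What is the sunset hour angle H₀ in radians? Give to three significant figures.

H₀ = 1.63 rad

Solar declination: sin δ = sin ε · sin λ_s = sin 43.40° × sin 158.8° = 0.24847, so δ = +14.387°.
cos H₀ = −tan φ · tan δ = −tan(+13.1°) × tan(+14.387°) = -0.0597, so H₀ = 1.6305 rad = 93.42°.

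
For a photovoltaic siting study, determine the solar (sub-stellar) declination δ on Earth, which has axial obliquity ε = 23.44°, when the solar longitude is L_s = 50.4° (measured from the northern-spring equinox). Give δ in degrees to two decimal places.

sin δ = sin ε · sin L_s = sin 23.44° × sin 50.4° = 0.306501.
δ = arcsin(0.306501) = +17.85°.

δ = +17.85°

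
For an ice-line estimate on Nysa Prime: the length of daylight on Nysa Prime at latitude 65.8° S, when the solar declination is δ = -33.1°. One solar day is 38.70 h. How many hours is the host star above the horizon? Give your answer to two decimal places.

38.70 h

Sunrise equation: cos H₀ = −tan φ · tan δ = -1.4505 ≤ −1, so the host star never sets (polar day) and H₀ = π.
Daylight = 2H₀/(2π) × 38.70 h = (3.1416/π) × 38.70 = 38.70 h.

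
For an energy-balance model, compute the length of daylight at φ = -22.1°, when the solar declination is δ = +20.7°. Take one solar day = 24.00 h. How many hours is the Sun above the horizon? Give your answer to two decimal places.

cos H₀ = −tan φ · tan δ = −tan(-22.1°) × tan(+20.700°) = 0.1534, so H₀ = 1.4168 rad = 81.17°.
Daylight = 2H₀/(2π) × 24.00 h = (1.4168/π) × 24.00 = 10.82 h.

10.82 h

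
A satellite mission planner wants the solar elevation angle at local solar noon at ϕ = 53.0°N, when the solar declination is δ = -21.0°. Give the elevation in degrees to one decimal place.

At local noon the hour angle is zero, so the zenith angle equals |ϕ − δ| = |+53.0° − (-21.000°)| = 74.000°.
Elevation = 90° − 74.000° = 16.0°.

16.0°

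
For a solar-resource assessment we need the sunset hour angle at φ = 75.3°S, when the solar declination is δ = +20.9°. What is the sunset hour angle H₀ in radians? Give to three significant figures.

H₀ = 0.00 rad

cos H₀ = −tan φ · tan δ = 1.4556 ≥ 1, so the Sun never rises (polar night) and H₀ = 0.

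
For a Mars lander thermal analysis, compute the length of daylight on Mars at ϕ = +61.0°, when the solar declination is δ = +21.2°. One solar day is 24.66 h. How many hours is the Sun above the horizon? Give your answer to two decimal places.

cos h₀ = −tan ϕ · tan δ = −tan(+61.0°) × tan(+21.200°) = -0.6997, so h₀ = 2.3458 rad = 134.41°.
Daylight = 2h₀/(2π) × 24.66 h = (2.3458/π) × 24.66 = 18.41 h.

18.41 h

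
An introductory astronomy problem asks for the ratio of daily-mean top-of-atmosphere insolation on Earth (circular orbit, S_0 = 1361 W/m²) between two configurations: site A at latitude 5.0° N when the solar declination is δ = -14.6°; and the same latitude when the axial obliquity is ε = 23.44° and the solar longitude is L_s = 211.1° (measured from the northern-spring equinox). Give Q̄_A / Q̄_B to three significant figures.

— Configuration A (ϕ=+5.0°):
cos h₀ = −tan(+5.0°) tan(-14.600°) = 0.0228, h₀ = 1.5480 rad.
Bracket: h₀ sin ϕ sin δ + cos ϕ cos δ sin h₀ = 1.5480×0.08716×-0.25207 + 0.99619×0.96771×0.99974 = -0.034010 + 0.963772 = 0.929762.
Q̄ = (S_0/π) × [bracket] = (1361/π) × 0.929762 = 402.79 W/m².
— Configuration B (ϕ=+5.0°):
Solar declination: sin δ = sin ε · sin L_s = sin 23.44° × sin 211.1° = -0.20547, so δ = -11.857°.
cos h₀ = −tan(+5.0°) tan(-11.857°) = 0.0184, h₀ = 1.5524 rad.
Bracket: h₀ sin ϕ sin δ + cos ϕ cos δ sin h₀ = 1.5524×0.08716×-0.20547 + 0.99619×0.97866×0.99983 = -0.027802 + 0.974766 = 0.946964.
Q̄ = (S_0/π) × [bracket] = (1361/π) × 0.946964 = 410.24 W/m².
Ratio Q̄_A / Q̄_B = 402.79 / 410.24 = 0.9818.

Q̄_A / Q̄_B ≈ 0.982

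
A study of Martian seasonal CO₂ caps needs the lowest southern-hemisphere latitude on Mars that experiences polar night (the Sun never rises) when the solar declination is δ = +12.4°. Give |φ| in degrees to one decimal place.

Polar night requires cos H₀ = −tan φ tan δ ≥ 1, i.e. tan φ tan δ ≤ −1.
The boundary is |tan φ| · |tan δ| = 1, so |φ| = 90° − |δ| = 90° − 12.4° = 77.6° in the southern hemisphere.

|φ| = 77.6°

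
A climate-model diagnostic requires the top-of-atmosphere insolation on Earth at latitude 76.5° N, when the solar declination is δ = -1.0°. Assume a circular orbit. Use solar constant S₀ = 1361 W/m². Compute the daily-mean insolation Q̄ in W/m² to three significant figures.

Q̄ ≈ 89.8 W/m²

cos H₀ = −tan(+76.5°) tan(-1.000°) = 0.0727, H₀ = 1.4980 rad.
Bracket: H₀ sin φ sin δ + cos φ cos δ sin H₀ = 1.4980×0.97237×-0.01745 + 0.23345×0.99985×0.99735 = -0.025418 + 0.232796 = 0.207378.
Q̄ = (S₀/π) × [bracket] = (1361/π) × 0.207378 = 89.84 W/m².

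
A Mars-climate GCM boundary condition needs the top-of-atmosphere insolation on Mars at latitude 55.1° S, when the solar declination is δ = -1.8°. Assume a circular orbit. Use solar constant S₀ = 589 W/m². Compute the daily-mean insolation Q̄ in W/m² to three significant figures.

Q̄ ≈ 115 W/m²

cos H₀ = −tan(-55.1°) tan(-1.800°) = -0.0450, H₀ = 1.6159 rad.
Bracket: H₀ sin φ sin δ + cos φ cos δ sin H₀ = 1.6159×-0.82015×-0.03141 + 0.57215×0.99951×0.99898 = 0.041627 + 0.571286 = 0.612913.
Q̄ = (S₀/π) × [bracket] = (589/π) × 0.612913 = 114.9 W/m².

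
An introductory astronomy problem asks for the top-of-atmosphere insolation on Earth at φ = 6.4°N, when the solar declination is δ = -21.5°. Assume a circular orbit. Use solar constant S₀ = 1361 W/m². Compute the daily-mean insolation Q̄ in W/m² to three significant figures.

Q̄ ≈ 373 W/m²

cos H₀ = −tan(+6.4°) tan(-21.500°) = 0.0442, H₀ = 1.5266 rad.
Bracket: H₀ sin φ sin δ + cos φ cos δ sin H₀ = 1.5266×0.11147×-0.36650 + 0.99377×0.93042×0.99902 = -0.062367 + 0.923717 = 0.861350.
Q̄ = (S₀/π) × [bracket] = (1361/π) × 0.861350 = 373.2 W/m².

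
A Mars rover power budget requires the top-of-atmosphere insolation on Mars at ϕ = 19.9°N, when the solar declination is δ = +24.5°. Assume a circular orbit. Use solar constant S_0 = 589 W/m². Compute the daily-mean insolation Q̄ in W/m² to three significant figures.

Q̄ ≈ 204 W/m²

cos h₀ = −tan(+19.9°) tan(+24.500°) = -0.1650, h₀ = 1.7365 rad.
Bracket: h₀ sin ϕ sin δ + cos ϕ cos δ sin h₀ = 1.7365×0.34038×0.41469 + 0.94029×0.90996×0.98630 = 0.245111 + 0.843904 = 1.089015.
Q̄ = (S_0/π) × [bracket] = (589/π) × 1.089015 = 204.2 W/m².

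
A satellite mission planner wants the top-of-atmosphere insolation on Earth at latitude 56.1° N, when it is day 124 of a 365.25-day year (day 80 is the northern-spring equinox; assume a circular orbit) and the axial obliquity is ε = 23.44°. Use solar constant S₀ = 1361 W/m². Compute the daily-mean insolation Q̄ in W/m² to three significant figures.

Solar longitude: λ_s = 360° × (124 − 80)/365.25 = 43.368°.
sin δ = sin 23.44° × sin 43.368° = 0.27315, so δ = +15.852°.
cos H₀ = −tan(+56.1°) tan(+15.852°) = -0.4226, H₀ = 2.0071 rad.
Bracket: H₀ sin φ sin δ + cos φ cos δ sin H₀ = 2.0071×0.83001×0.27315 + 0.55775×0.96197×0.90633 = 0.455044 + 0.486281 = 0.941325.
Q̄ = (S₀/π) × [bracket] = (1361/π) × 0.941325 = 407.8 W/m².

Q̄ ≈ 408 W/m²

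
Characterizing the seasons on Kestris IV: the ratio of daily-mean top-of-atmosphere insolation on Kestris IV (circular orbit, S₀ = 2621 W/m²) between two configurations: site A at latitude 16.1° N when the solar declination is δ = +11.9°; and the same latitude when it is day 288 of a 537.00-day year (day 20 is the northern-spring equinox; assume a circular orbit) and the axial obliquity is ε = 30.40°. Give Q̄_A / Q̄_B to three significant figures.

— Configuration A (φ=+16.1°):
cos H₀ = −tan(+16.1°) tan(+11.900°) = -0.0608, H₀ = 1.6317 rad.
Bracket: H₀ sin φ sin δ + cos φ cos δ sin H₀ = 1.6317×0.27731×0.20620 + 0.96078×0.97851×0.99815 = 0.093303 + 0.938394 = 1.031697.
Q̄ = (S₀/π) × [bracket] = (2621/π) × 1.031697 = 860.73 W/m².
— Configuration B (φ=+16.1°):
Solar longitude: λ_s = 360° × (288 − 20)/537.00 = 179.665°.
sin δ = sin 30.40° × sin 179.665° = 0.00296, so δ = +0.170°.
cos H₀ = −tan(+16.1°) tan(+0.170°) = -0.0009, H₀ = 1.5717 rad.
Bracket: H₀ sin φ sin δ + cos φ cos δ sin H₀ = 1.5717×0.27731×0.00296 + 0.96078×1.00000×1.00000 = 0.001290 + 0.960780 = 0.962070.
Q̄ = (S₀/π) × [bracket] = (2621/π) × 0.962070 = 802.65 W/m².
Ratio Q̄_A / Q̄_B = 860.73 / 802.65 = 1.072.

Q̄_A / Q̄_B ≈ 1.07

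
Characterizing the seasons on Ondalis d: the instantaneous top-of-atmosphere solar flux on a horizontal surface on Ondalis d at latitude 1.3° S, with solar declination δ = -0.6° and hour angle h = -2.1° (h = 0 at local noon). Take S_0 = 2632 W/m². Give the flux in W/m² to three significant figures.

cos θ_z = sin ϕ sin δ + cos ϕ cos δ cos h = 0.000238 + 0.999016 = 0.999254.
Flux = S_0 · cos θ_z = 2632 × 0.999254 = 2630 W/m².

2.63e+03 W/m²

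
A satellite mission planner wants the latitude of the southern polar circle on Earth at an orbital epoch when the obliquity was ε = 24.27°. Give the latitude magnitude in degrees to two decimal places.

65.73°

The polar circle is the lowest latitude that experiences at least one full rotation of continuous darkness at the northern-summer solstice; it lies at |ϕ| = 90° − ε = 90° − 24.27° = 65.73°.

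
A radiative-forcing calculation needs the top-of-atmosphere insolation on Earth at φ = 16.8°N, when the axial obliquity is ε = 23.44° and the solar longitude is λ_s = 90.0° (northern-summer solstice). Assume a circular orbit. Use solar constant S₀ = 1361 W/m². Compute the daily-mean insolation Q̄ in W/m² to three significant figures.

Q̄ ≈ 462 W/m²

Solar declination: sin δ = sin ε · sin λ_s = sin 23.44° × sin 90.0° = 0.39779, so δ = +23.440°.
cos H₀ = −tan(+16.8°) tan(+23.440°) = -0.1309, H₀ = 1.7021 rad.
Bracket: H₀ sin φ sin δ + cos φ cos δ sin H₀ = 1.7021×0.28903×0.39779 + 0.95732×0.91748×0.99140 = 0.195696 + 0.870768 = 1.066464.
Q̄ = (S₀/π) × [bracket] = (1361/π) × 1.066464 = 462.0 W/m².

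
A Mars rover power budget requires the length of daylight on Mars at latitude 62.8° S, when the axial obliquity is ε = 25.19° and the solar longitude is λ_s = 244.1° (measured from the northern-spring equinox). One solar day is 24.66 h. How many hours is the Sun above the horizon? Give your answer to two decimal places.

Solar declination: sin δ = sin ε · sin λ_s = sin 25.19° × sin 244.1° = -0.38287, so δ = -22.512°.
cos H₀ = −tan φ · tan δ = −tan(-62.8°) × tan(-22.512°) = -0.8064, so H₀ = 2.5089 rad = 143.75°.
Daylight = 2H₀/(2π) × 24.66 h = (2.5089/π) × 24.66 = 19.69 h.

19.69 h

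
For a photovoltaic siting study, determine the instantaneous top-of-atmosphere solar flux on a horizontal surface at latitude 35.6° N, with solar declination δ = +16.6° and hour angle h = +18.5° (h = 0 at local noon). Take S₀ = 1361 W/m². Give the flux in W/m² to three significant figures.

cos θ_z = sin φ sin δ + cos φ cos δ cos h = 0.166306 + 0.738946 = 0.905252.
Flux = S₀ · cos θ_z = 1361 × 0.905252 = 1232 W/m².

1.23e+03 W/m²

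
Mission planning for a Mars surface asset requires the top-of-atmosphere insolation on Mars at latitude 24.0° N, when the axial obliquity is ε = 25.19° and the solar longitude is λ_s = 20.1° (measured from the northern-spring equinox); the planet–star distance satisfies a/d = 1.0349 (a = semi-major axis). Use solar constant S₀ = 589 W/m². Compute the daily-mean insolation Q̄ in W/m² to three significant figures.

Q̄ ≈ 201 W/m²

Solar declination: sin δ = sin ε · sin λ_s = sin 25.19° × sin 20.1° = 0.14627, so δ = +8.411°.
cos H₀ = −tan(+24.0°) tan(+8.411°) = -0.0658, H₀ = 1.6367 rad.
Bracket: H₀ sin φ sin δ + cos φ cos δ sin H₀ = 1.6367×0.40674×0.14627 + 0.91355×0.98924×0.99783 = 0.097374 + 0.901759 = 0.999133.
Inverse-square distance factor (a/d)² = 1.0349² = 1.071018.
Q̄ = (S₀/π) × 1.071018 × [bracket] = (589/π) × 1.071018 × 0.999133 = 200.6 W/m².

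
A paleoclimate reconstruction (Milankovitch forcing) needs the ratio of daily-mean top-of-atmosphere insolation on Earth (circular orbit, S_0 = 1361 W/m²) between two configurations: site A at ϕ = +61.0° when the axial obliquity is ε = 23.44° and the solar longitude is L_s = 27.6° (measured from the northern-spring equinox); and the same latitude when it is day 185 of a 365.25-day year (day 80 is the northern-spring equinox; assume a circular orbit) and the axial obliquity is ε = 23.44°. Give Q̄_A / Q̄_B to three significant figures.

— Configuration A (ϕ=+61.0°):
Solar declination: sin δ = sin ε · sin L_s = sin 23.44° × sin 27.6° = 0.18429, so δ = +10.620°.
cos h₀ = −tan(+61.0°) tan(+10.620°) = -0.3383, h₀ = 1.9159 rad.
Bracket: h₀ sin ϕ sin δ + cos ϕ cos δ sin h₀ = 1.9159×0.87462×0.18429 + 0.48481×0.98287×0.94105 = 0.308812 + 0.448415 = 0.757227.
Q̄ = (S_0/π) × [bracket] = (1361/π) × 0.757227 = 328.05 W/m².
— Configuration B (ϕ=+61.0°):
Solar longitude: L_s = 360° × (185 − 80)/365.25 = 103.491°.
sin δ = sin 23.44° × sin 103.491° = 0.38681, so δ = +22.756°.
cos h₀ = −tan(+61.0°) tan(+22.756°) = -0.7567, h₀ = 2.4291 rad.
Bracket: h₀ sin ϕ sin δ + cos ϕ cos δ sin h₀ = 2.4291×0.87462×0.38681 + 0.48481×0.92216×0.65372 = 0.821793 + 0.292260 = 1.114053.
Q̄ = (S_0/π) × [bracket] = (1361/π) × 1.114053 = 482.63 W/m².
Ratio Q̄_A / Q̄_B = 328.05 / 482.63 = 0.6797.

Q̄_A / Q̄_B ≈ 0.680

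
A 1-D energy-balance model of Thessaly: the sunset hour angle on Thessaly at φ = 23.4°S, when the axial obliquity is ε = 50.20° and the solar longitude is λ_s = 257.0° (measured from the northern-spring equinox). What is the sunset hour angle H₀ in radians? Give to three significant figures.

Solar declination: sin δ = sin ε · sin λ_s = sin 50.20° × sin 257.0° = -0.74859, so δ = -48.469°.
cos H₀ = −tan φ · tan δ = −tan(-23.4°) × tan(-48.469°) = -0.4886, so H₀ = 2.0813 rad = 119.25°.

H₀ = 2.08 rad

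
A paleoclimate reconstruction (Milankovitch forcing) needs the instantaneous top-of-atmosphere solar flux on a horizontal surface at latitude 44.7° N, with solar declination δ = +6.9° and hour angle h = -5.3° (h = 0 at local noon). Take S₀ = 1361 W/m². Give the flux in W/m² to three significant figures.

cos θ_z = sin φ sin δ + cos φ cos δ cos h = 0.084504 + 0.702635 = 0.787139.
Flux = S₀ · cos θ_z = 1361 × 0.787139 = 1071 W/m².

1.07e+03 W/m²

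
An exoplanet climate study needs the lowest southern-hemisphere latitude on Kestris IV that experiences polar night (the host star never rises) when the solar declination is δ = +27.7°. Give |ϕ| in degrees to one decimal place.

|ϕ| = 62.3°

Polar night requires cos h₀ = −tan ϕ tan δ ≥ 1, i.e. tan ϕ tan δ ≤ −1.
The boundary is |tan ϕ| · |tan δ| = 1, so |ϕ| = 90° − |δ| = 90° − 27.7° = 62.3° in the southern hemisphere.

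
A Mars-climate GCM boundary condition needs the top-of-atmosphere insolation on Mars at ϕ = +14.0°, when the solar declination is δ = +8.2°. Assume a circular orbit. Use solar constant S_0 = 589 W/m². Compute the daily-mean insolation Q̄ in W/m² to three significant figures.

cos h₀ = −tan(+14.0°) tan(+8.200°) = -0.0359, h₀ = 1.6067 rad.
Bracket: h₀ sin ϕ sin δ + cos ϕ cos δ sin h₀ = 1.6067×0.24192×0.14263 + 0.97030×0.98978×0.99935 = 0.055439 + 0.959759 = 1.015198.
Q̄ = (S_0/π) × [bracket] = (589/π) × 1.015198 = 190.3 W/m².

Q̄ ≈ 190 W/m²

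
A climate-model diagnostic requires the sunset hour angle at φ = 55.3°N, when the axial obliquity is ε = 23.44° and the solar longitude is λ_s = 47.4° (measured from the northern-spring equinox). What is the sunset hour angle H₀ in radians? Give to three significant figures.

H₀ = 2.03 rad

Solar declination: sin δ = sin ε · sin λ_s = sin 23.44° × sin 47.4° = 0.29281, so δ = +17.026°.
cos H₀ = −tan φ · tan δ = −tan(+55.3°) × tan(+17.026°) = -0.4423, so H₀ = 2.0289 rad = 116.25°.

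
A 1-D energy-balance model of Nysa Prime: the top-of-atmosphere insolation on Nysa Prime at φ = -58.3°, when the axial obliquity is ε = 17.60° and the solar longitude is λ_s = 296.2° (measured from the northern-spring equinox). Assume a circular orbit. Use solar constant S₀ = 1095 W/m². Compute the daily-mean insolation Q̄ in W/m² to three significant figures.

Q̄ ≈ 321 W/m²

Solar declination: sin δ = sin ε · sin λ_s = sin 17.60° × sin 296.2° = -0.27130, so δ = -15.742°.
cos H₀ = −tan(-58.3°) tan(-15.742°) = -0.4564, H₀ = 2.0447 rad.
Bracket: H₀ sin φ sin δ + cos φ cos δ sin H₀ = 2.0447×-0.85081×-0.27130 + 0.52547×0.96249×0.88978 = 0.471967 + 0.450015 = 0.921982.
Q̄ = (S₀/π) × [bracket] = (1095/π) × 0.921982 = 321.4 W/m².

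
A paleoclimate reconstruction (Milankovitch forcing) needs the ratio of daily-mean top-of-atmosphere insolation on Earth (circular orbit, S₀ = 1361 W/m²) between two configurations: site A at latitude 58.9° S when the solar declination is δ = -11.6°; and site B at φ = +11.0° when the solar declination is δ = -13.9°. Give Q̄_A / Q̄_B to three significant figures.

Q̄_A / Q̄_B ≈ 0.914

— Configuration A (φ=-58.9°):
cos H₀ = −tan(-58.9°) tan(-11.600°) = -0.3403, H₀ = 1.9180 rad.
Bracket: H₀ sin φ sin δ + cos φ cos δ sin H₀ = 1.9180×-0.85627×-0.20108 + 0.51653×0.97958×0.94032 = 0.330239 + 0.475785 = 0.806024.
Q̄ = (S₀/π) × [bracket] = (1361/π) × 0.806024 = 349.19 W/m².
— Configuration B (φ=+11.0°):
cos H₀ = −tan(+11.0°) tan(-13.900°) = 0.0481, H₀ = 1.5227 rad.
Bracket: H₀ sin φ sin δ + cos φ cos δ sin H₀ = 1.5227×0.19081×-0.24023 + 0.98163×0.97072×0.99884 = -0.069798 + 0.951783 = 0.881985.
Q̄ = (S₀/π) × [bracket] = (1361/π) × 0.881985 = 382.09 W/m².
Ratio Q̄_A / Q̄_B = 349.19 / 382.09 = 0.9139.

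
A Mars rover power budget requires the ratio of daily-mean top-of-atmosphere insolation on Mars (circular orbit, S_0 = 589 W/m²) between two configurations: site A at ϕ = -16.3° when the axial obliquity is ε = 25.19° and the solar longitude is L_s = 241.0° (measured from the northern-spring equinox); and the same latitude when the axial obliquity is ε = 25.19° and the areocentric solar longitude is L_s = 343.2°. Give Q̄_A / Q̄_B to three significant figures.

Q̄_A / Q̄_B ≈ 1.05

— Configuration A (ϕ=-16.3°):
Solar declination: sin δ = sin ε · sin L_s = sin 25.19° × sin 241.0° = -0.37226, so δ = -21.855°.
cos h₀ = −tan(-16.3°) tan(-21.855°) = -0.1173, h₀ = 1.6884 rad.
Bracket: h₀ sin ϕ sin δ + cos ϕ cos δ sin h₀ = 1.6884×-0.28067×-0.37226 + 0.95981×0.92813×0.99310 = 0.176408 + 0.884682 = 1.061090.
Q̄ = (S_0/π) × [bracket] = (589/π) × 1.061090 = 198.94 W/m².
— Configuration B (ϕ=-16.3°):
sin δ = sin 25.19° × sin 343.2° = -0.12302, so δ = -7.066°.
cos h₀ = −tan(-16.3°) tan(-7.066°) = -0.0362, h₀ = 1.6071 rad.
Bracket: h₀ sin ϕ sin δ + cos ϕ cos δ sin h₀ = 1.6071×-0.28067×-0.12302 + 0.95981×0.99240×0.99934 = 0.055490 + 0.951887 = 1.007377.
Q̄ = (S_0/π) × [bracket] = (589/π) × 1.007377 = 188.87 W/m².
Ratio Q̄_A / Q̄_B = 198.94 / 188.87 = 1.053.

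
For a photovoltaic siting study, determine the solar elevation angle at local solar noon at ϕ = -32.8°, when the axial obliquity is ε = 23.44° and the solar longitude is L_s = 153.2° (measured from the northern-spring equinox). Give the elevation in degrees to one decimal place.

46.9°

Solar declination: sin δ = sin ε · sin L_s = sin 23.44° × sin 153.2° = 0.17935, so δ = +10.332°.
At local noon the hour angle is zero, so the zenith angle equals |ϕ − δ| = |-32.8° − (+10.332°)| = 43.132°.
Elevation = 90° − 43.132° = 46.9°.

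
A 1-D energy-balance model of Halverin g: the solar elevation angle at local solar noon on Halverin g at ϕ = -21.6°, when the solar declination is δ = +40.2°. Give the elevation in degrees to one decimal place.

28.2°

At local noon the hour angle is zero, so the zenith angle equals |ϕ − δ| = |-21.6° − (+40.200°)| = 61.800°.
Elevation = 90° − 61.800° = 28.2°.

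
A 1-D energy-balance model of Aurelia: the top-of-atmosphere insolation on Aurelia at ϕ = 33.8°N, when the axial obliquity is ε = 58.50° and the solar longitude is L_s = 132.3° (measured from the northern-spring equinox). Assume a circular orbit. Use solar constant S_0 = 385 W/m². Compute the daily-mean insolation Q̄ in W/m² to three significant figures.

Q̄ ≈ 159 W/m²

Solar declination: sin δ = sin ε · sin L_s = sin 58.50° × sin 132.3° = 0.63064, so δ = +39.097°.
cos h₀ = −tan(+33.8°) tan(+39.097°) = -0.5440, h₀ = 2.1460 rad.
Bracket: h₀ sin ϕ sin δ + cos ϕ cos δ sin h₀ = 2.1460×0.55630×0.63064 + 0.83098×0.77608×0.83909 = 0.752871 + 0.541135 = 1.294006.
Q̄ = (S_0/π) × [bracket] = (385/π) × 1.294006 = 158.6 W/m².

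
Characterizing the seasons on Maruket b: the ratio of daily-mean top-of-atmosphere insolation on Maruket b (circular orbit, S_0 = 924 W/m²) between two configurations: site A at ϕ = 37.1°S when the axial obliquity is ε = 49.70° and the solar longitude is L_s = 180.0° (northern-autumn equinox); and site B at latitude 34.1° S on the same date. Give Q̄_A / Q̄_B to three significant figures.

Q̄_A / Q̄_B ≈ 0.963

— Configuration A (ϕ=-37.1°):
Solar declination: sin δ = sin ε · sin L_s = sin 49.70° × sin 180.0° = 0.00000, so δ = +0.000°.
cos h₀ = −tan(-37.1°) tan(+0.000°) = 0.0000, h₀ = 1.5708 rad.
Bracket: h₀ sin ϕ sin δ + cos ϕ cos δ sin h₀ = 1.5708×-0.60321×0.00000 + 0.79758×1.00000×1.00000 = -0.000000 + 0.797580 = 0.797580.
Q̄ = (S_0/π) × [bracket] = (924/π) × 0.797580 = 234.58 W/m².
— Configuration B (ϕ=-34.1°):
cos h₀ = −tan(-34.1°) tan(+0.000°) = 0.0000, h₀ = 1.5708 rad.
Bracket: h₀ sin ϕ sin δ + cos ϕ cos δ sin h₀ = 1.5708×-0.56064×0.00000 + 0.82806×1.00000×1.00000 = -0.000000 + 0.828060 = 0.828060.
Q̄ = (S_0/π) × [bracket] = (924/π) × 0.828060 = 243.55 W/m².
Ratio Q̄_A / Q̄_B = 234.58 / 243.55 = 0.9632.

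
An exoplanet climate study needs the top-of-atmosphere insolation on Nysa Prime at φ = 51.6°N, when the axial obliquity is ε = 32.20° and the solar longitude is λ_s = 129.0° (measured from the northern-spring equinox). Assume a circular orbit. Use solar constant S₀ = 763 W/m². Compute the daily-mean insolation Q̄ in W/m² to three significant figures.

Q̄ ≈ 284 W/m²

Solar declination: sin δ = sin ε · sin λ_s = sin 32.20° × sin 129.0° = 0.41412, so δ = +24.464°.
cos H₀ = −tan(+51.6°) tan(+24.464°) = -0.5740, H₀ = 2.1822 rad.
Bracket: H₀ sin φ sin δ + cos φ cos δ sin H₀ = 2.1822×0.78369×0.41412 + 0.62115×0.91022×0.81884 = 0.708215 + 0.462958 = 1.171173.
Q̄ = (S₀/π) × [bracket] = (763/π) × 1.171173 = 284.4 W/m².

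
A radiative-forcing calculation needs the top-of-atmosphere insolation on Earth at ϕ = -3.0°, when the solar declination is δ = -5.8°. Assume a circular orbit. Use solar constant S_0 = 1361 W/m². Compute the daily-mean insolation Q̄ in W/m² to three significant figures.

Q̄ ≈ 434 W/m²

cos h₀ = −tan(-3.0°) tan(-5.800°) = -0.0053, h₀ = 1.5761 rad.
Bracket: h₀ sin ϕ sin δ + cos ϕ cos δ sin h₀ = 1.5761×-0.05234×-0.10106 + 0.99863×0.99488×0.99999 = 0.008337 + 0.993507 = 1.001844.
Q̄ = (S_0/π) × [bracket] = (1361/π) × 1.001844 = 434.0 W/m².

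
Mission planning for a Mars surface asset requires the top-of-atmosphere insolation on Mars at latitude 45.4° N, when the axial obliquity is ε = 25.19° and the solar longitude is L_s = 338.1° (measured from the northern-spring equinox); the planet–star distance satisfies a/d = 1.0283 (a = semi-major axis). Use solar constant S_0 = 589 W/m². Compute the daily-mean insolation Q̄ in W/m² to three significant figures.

Q̄ ≈ 104 W/m²

Solar declination: sin δ = sin ε · sin L_s = sin 25.19° × sin 338.1° = -0.15875, so δ = -9.134°.
cos h₀ = −tan(+45.4°) tan(-9.134°) = 0.1631, h₀ = 1.4070 rad.
Bracket: h₀ sin ϕ sin δ + cos ϕ cos δ sin h₀ = 1.4070×0.71203×-0.15875 + 0.70215×0.98732×0.98662 = -0.159040 + 0.683971 = 0.524931.
Inverse-square distance factor (a/d)² = 1.0283² = 1.057401.
Q̄ = (S_0/π) × 1.057401 × [bracket] = (589/π) × 1.057401 × 0.524931 = 104.1 W/m².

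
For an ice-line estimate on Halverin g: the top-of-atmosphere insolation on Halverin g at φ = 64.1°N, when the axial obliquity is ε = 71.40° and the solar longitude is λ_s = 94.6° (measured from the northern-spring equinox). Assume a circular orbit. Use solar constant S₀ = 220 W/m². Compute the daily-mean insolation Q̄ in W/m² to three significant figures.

Q̄ ≈ 187 W/m²

Solar declination: sin δ = sin ε · sin λ_s = sin 71.40° × sin 94.6° = 0.94472, so δ = +70.859°.
cos H₀ = −tan(+64.1°) tan(+70.859°) = -5.9336 ≤ −1 ⇒ polar day, H₀ = π.
Bracket: H₀ sin φ sin δ + cos φ cos δ sin H₀ = 3.1416×0.89956×0.94472 + 0.43680×0.32789×0.00000 = 2.669833 + 0.000000 = 2.669833.
Q̄ = (S₀/π) × [bracket] = (220/π) × 2.669833 = 187.0 W/m².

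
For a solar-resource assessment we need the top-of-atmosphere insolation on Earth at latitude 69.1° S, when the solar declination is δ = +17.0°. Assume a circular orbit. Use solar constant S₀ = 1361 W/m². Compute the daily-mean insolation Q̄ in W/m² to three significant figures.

Q̄ ≈ 12.5 W/m²

cos H₀ = −tan(-69.1°) tan(+17.000°) = 0.8006, H₀ = 0.6425 rad.
Bracket: H₀ sin φ sin δ + cos φ cos δ sin H₀ = 0.6425×-0.93420×0.29237 + 0.35674×0.95630×0.59916 = -0.175487 + 0.204404 = 0.028917.
Q̄ = (S₀/π) × [bracket] = (1361/π) × 0.028917 = 12.53 W/m².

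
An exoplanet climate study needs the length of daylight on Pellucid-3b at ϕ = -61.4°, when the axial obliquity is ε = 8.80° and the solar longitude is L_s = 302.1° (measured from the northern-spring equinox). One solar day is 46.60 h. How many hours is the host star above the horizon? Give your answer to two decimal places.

Solar declination: sin δ = sin ε · sin L_s = sin 8.80° × sin 302.1° = -0.12960, so δ = -7.446°.
cos h₀ = −tan ϕ · tan δ = −tan(-61.4°) × tan(-7.446°) = -0.2397, so h₀ = 1.8129 rad = 103.87°.
Daylight = 2h₀/(2π) × 46.60 h = (1.8129/π) × 46.60 = 26.89 h.

26.89 h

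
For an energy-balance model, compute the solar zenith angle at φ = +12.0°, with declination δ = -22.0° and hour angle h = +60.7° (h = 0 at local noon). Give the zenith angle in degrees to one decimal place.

θ_z = 68.5°

cos θ_z = sin φ sin δ + cos φ cos δ cos h = -0.077885 + 0.443832 = 0.365947.
θ_z = arccos(0.365947) = 68.5°.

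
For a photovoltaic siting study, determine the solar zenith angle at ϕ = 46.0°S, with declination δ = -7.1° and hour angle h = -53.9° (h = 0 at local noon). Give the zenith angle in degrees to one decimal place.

θ_z = 60.3°

cos θ_z = sin ϕ sin δ + cos ϕ cos δ cos h = 0.088911 + 0.406152 = 0.495063.
θ_z = arccos(0.495063) = 60.3°.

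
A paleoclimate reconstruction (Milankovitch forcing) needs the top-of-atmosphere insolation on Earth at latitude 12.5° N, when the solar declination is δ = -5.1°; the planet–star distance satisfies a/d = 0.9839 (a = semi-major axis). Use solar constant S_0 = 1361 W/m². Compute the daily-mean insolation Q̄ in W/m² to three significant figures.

Q̄ ≈ 395 W/m²

cos h₀ = −tan(+12.5°) tan(-5.100°) = 0.0198, h₀ = 1.5510 rad.
Bracket: h₀ sin ϕ sin δ + cos ϕ cos δ sin h₀ = 1.5510×0.21644×-0.08889 + 0.97630×0.99604×0.99980 = -0.029840 + 0.972239 = 0.942399.
Inverse-square distance factor (a/d)² = 0.9839² = 0.968059.
Q̄ = (S_0/π) × 0.968059 × [bracket] = (1361/π) × 0.968059 × 0.942399 = 395.2 W/m².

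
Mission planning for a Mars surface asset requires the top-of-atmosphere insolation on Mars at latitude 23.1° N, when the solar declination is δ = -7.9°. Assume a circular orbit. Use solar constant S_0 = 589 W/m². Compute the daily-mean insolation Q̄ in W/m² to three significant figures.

Q̄ ≈ 155 W/m²

cos h₀ = −tan(+23.1°) tan(-7.900°) = 0.0592, h₀ = 1.5116 rad.
Bracket: h₀ sin ϕ sin δ + cos ϕ cos δ sin h₀ = 1.5116×0.39234×-0.13744 + 0.91982×0.99051×0.99825 = -0.081510 + 0.909496 = 0.827986.
Q̄ = (S_0/π) × [bracket] = (589/π) × 0.827986 = 155.2 W/m².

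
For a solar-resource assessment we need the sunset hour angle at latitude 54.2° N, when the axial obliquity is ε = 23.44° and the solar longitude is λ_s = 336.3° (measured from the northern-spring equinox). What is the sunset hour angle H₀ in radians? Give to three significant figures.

H₀ = 1.34 rad

Solar declination: sin δ = sin ε · sin λ_s = sin 23.44° × sin 336.3° = -0.15989, so δ = -9.201°.
cos H₀ = −tan φ · tan δ = −tan(+54.2°) × tan(-9.201°) = 0.2246, so H₀ = 1.3443 rad = 77.02°.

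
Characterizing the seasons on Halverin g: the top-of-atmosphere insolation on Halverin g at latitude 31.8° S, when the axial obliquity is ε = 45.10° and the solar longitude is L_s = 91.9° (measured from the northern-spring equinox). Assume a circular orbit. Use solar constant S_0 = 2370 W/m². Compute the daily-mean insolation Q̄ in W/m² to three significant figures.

Q̄ ≈ 101 W/m²

Solar declination: sin δ = sin ε · sin L_s = sin 45.10° × sin 91.9° = 0.70795, so δ = +45.068°.
cos h₀ = −tan(-31.8°) tan(+45.068°) = 0.6215, h₀ = 0.9001 rad.
Bracket: h₀ sin ϕ sin δ + cos ϕ cos δ sin h₀ = 0.9001×-0.52696×0.70795 + 0.84989×0.70626×0.78341 = -0.335793 + 0.470237 = 0.134444.
Q̄ = (S_0/π) × [bracket] = (2370/π) × 0.134444 = 101.4 W/m².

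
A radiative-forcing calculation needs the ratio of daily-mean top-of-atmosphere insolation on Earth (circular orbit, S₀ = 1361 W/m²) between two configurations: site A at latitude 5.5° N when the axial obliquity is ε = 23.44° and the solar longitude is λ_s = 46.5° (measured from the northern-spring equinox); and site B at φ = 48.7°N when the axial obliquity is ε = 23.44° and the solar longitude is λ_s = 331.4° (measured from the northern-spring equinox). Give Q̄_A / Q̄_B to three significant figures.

Q̄_A / Q̄_B ≈ 2.27

— Configuration A (φ=+5.5°):
Solar declination: sin δ = sin ε · sin λ_s = sin 23.44° × sin 46.5° = 0.28855, so δ = +16.771°.
cos H₀ = −tan(+5.5°) tan(+16.771°) = -0.0290, H₀ = 1.5998 rad.
Bracket: H₀ sin φ sin δ + cos φ cos δ sin H₀ = 1.5998×0.09585×0.28855 + 0.99540×0.95747×0.99958 = 0.044246 + 0.952665 = 0.996911.
Q̄ = (S₀/π) × [bracket] = (1361/π) × 0.996911 = 431.88 W/m².
— Configuration B (φ=+48.7°):
Solar declination: sin δ = sin ε · sin λ_s = sin 23.44° × sin 331.4° = -0.19042, so δ = -10.977°.
cos H₀ = −tan(+48.7°) tan(-10.977°) = 0.2208, H₀ = 1.3482 rad.
Bracket: H₀ sin φ sin δ + cos φ cos δ sin H₀ = 1.3482×0.75126×-0.19042 + 0.66000×0.98170×0.97532 = -0.192867 + 0.631931 = 0.439064.
Q̄ = (S₀/π) × [bracket] = (1361/π) × 0.439064 = 190.21 W/m².
Ratio Q̄_A / Q̄_B = 431.88 / 190.21 = 2.271.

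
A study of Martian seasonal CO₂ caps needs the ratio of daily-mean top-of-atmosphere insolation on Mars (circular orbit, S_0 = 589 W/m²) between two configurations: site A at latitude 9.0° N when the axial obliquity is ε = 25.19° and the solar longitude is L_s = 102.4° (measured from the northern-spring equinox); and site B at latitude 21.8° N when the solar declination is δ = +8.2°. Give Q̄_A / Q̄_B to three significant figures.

Q̄_A / Q̄_B ≈ 0.999

— Configuration A (ϕ=+9.0°):
Solar declination: sin δ = sin ε · sin L_s = sin 25.19° × sin 102.4° = 0.41569, so δ = +24.563°.
cos h₀ = −tan(+9.0°) tan(+24.563°) = -0.0724, h₀ = 1.6432 rad.
Bracket: h₀ sin ϕ sin δ + cos ϕ cos δ sin h₀ = 1.6432×0.15643×0.41569 + 0.98769×0.90951×0.99738 = 0.106851 + 0.895960 = 1.002811.
Q̄ = (S_0/π) × [bracket] = (589/π) × 1.002811 = 188.01 W/m².
— Configuration B (ϕ=+21.8°):
cos h₀ = −tan(+21.8°) tan(+8.200°) = -0.0576, h₀ = 1.6285 rad.
Bracket: h₀ sin ϕ sin δ + cos ϕ cos δ sin h₀ = 1.6285×0.37137×0.14263 + 0.92849×0.98978×0.99834 = 0.086259 + 0.917475 = 1.003734.
Q̄ = (S_0/π) × [bracket] = (589/π) × 1.003734 = 188.18 W/m².
Ratio Q̄_A / Q̄_B = 188.01 / 188.18 = 0.9991.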